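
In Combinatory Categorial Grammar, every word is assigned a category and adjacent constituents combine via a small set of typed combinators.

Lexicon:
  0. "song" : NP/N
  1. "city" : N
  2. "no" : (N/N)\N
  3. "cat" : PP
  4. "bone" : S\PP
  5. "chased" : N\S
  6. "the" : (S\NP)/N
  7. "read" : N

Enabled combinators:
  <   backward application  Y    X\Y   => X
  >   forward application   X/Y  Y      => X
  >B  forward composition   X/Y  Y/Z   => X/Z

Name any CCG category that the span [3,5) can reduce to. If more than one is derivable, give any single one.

[0,8] S   <
  [0,6] NP   >
    [0,3] NP/N   >B
      [0,1] "song" : NP/N
      [1,3] N/N   <
        [1,2] "city" : N
        [2,3] "no" : (N/N)\N
    [3,6] N   <
      [3,5] S   <
        [3,4] "cat" : PP
        [4,5] "bone" : S\PP
      [5,6] "chased" : N\S
  [6,8] S\NP   >
    [6,7] "the" : (S\NP)/N
    [7,8] "read" : N

S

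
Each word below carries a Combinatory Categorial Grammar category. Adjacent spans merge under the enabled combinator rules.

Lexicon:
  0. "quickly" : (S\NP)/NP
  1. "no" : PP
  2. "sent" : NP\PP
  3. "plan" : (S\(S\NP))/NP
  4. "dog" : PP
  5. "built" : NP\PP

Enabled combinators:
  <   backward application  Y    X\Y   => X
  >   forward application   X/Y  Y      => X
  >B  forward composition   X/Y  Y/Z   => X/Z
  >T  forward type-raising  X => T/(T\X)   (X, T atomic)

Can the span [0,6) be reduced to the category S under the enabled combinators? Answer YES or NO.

[0,6] S   <
  [0,3] S\NP   >
    [0,1] "quickly" : (S\NP)/NP
    [1,3] NP   >
      [1,2] NP/(NP\PP)   >T
        [1,2] "no" : PP
      [2,3] "sent" : NP\PP
  [3,6] S\(S\NP)   >
    [3,4] "plan" : (S\(S\NP))/NP
    [4,6] NP   >
      [4,5] NP/(NP\PP)   >T
        [4,5] "dog" : PP
      [5,6] "built" : NP\PP

YES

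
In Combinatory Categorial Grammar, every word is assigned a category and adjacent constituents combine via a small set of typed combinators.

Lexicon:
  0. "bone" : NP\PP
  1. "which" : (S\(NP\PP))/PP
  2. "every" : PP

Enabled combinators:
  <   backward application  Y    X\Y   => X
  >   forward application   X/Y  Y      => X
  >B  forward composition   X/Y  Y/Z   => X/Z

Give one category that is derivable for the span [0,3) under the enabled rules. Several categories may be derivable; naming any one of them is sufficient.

S

[0,3] S   <
  [0,1] "bone" : NP\PP
  [1,3] S\(NP\PP)   >
    [1,2] "which" : (S\(NP\PP))/PP
    [2,3] "every" : PP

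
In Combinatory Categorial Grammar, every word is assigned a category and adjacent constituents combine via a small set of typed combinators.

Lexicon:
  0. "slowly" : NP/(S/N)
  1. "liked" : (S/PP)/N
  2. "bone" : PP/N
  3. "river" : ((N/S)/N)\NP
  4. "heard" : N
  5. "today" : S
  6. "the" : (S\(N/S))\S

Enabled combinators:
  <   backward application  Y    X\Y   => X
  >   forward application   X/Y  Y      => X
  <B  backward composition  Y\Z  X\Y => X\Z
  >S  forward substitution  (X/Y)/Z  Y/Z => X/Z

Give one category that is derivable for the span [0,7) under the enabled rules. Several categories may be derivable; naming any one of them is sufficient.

S

[0,7] S   <
  [0,5] N/S   >
    [0,4] (N/S)/N   <
      [0,3] NP   >
        [0,1] "slowly" : NP/(S/N)
        [1,3] S/N   >S
          [1,2] "liked" : (S/PP)/N
          [2,3] "bone" : PP/N
      [3,4] "river" : ((N/S)/N)\NP
    [4,5] "heard" : N
  [5,7] S\(N/S)   <
    [5,6] "today" : S
    [6,7] "the" : (S\(N/S))\S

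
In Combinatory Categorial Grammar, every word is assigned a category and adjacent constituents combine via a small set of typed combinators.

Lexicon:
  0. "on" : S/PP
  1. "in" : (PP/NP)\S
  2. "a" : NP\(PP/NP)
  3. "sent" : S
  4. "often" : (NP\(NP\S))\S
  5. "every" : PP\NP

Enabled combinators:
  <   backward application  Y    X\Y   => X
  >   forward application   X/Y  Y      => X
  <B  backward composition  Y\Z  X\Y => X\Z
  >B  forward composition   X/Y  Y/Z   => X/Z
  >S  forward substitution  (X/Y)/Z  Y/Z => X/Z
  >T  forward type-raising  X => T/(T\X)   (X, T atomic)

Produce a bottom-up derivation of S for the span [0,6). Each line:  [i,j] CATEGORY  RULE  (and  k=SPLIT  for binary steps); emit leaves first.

[0,6] S   >
  [0,1] "on" : S/PP
  [1,6] PP   <
    [1,5] NP   <
      [1,3] NP\S   <B
        [1,2] "in" : (PP/NP)\S
        [2,3] "a" : NP\(PP/NP)
      [3,5] NP\(NP\S)   <
        [3,4] "sent" : S
        [4,5] "often" : (NP\(NP\S))\S
    [5,6] "every" : PP\NP

[0,1] S/PP  lex  "on"
[1,2] (PP/NP)\S  lex  "in"
[2,3] NP\(PP/NP)  lex  "a"
[1,3] NP\S  <B  k=2
[3,4] S  lex  "sent"
[4,5] (NP\(NP\S))\S  lex  "often"
[3,5] NP\(NP\S)  <  k=4
[1,5] NP  <  k=3
[5,6] PP\NP  lex  "every"
[1,6] PP  <  k=5
[0,6] S  >  k=1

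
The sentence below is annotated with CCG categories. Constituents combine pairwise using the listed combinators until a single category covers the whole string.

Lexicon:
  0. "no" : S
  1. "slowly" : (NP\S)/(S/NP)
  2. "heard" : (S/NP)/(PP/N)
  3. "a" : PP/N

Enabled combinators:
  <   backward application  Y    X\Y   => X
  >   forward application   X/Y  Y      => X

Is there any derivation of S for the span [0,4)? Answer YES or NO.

NO

S (NP\S)/(S/NP) (S/NP)/(PP/N) PP/N
CKY chart[0,4] = {NP}; S ∉ chart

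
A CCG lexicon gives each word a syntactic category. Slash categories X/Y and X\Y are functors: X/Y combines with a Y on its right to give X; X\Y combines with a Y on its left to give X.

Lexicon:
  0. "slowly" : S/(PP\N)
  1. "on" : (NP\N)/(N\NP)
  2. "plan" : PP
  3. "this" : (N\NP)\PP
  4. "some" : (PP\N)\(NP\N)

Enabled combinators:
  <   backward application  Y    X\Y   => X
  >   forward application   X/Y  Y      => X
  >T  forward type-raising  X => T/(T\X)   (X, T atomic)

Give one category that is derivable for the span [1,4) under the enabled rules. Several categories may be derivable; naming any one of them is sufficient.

NP\N

[0,5] S   >
  [0,1] "slowly" : S/(PP\N)
  [1,5] PP\N   <
    [1,4] NP\N   >
      [1,2] "on" : (NP\N)/(N\NP)
      [2,4] N\NP   <
        [2,3] "plan" : PP
        [3,4] "this" : (N\NP)\PP
    [4,5] "some" : (PP\N)\(NP\N)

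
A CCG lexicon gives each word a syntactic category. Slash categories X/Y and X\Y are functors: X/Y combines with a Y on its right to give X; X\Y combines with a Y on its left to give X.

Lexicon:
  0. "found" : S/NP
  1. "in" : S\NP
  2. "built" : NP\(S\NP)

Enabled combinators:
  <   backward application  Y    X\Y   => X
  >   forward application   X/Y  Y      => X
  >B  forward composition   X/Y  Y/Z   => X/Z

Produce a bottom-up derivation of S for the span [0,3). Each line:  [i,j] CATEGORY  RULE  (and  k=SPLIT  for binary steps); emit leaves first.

[0,3] S   >
  [0,1] "found" : S/NP
  [1,3] NP   <
    [1,2] "in" : S\NP
    [2,3] "built" : NP\(S\NP)

[0,1] S/NP  lex  "found"
[1,2] S\NP  lex  "in"
[2,3] NP\(S\NP)  lex  "built"
[1,3] NP  <  k=2
[0,3] S  >  k=1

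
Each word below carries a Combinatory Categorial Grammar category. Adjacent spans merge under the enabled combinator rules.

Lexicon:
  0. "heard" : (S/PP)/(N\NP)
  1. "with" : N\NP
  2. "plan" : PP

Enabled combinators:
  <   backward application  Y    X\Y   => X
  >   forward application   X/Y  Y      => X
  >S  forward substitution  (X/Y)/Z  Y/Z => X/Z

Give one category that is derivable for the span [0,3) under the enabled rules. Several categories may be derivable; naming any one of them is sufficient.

[0,3] S   >
  [0,2] S/PP   >
    [0,1] "heard" : (S/PP)/(N\NP)
    [1,2] "with" : N\NP
  [2,3] "plan" : PP

S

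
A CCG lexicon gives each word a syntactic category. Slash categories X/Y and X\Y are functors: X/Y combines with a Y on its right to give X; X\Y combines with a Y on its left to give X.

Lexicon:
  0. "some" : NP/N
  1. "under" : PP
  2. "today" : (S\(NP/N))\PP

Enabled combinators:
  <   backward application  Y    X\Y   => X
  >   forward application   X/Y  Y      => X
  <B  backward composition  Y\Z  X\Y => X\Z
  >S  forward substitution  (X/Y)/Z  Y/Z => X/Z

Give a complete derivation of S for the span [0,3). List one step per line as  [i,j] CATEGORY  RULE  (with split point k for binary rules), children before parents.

[0,3] S   <
  [0,1] "some" : NP/N
  [1,3] S\(NP/N)   <
    [1,2] "under" : PP
    [2,3] "today" : (S\(NP/N))\PP

[0,1] NP/N  lex  "some"
[1,2] PP  lex  "under"
[2,3] (S\(NP/N))\PP  lex  "today"
[1,3] S\(NP/N)  <  k=2
[0,3] S  <  k=1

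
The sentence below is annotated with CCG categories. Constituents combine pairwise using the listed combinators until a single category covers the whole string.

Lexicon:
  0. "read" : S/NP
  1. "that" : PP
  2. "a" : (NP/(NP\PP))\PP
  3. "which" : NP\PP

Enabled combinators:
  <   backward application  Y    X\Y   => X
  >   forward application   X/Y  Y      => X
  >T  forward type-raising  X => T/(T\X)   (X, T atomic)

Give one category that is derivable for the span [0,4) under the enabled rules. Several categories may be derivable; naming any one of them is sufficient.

[0,4] S   >
  [0,1] "read" : S/NP
  [1,4] NP   >
    [1,3] NP/(NP\PP)   <
      [1,2] "that" : PP
      [2,3] "a" : (NP/(NP\PP))\PP
    [3,4] "which" : NP\PP

S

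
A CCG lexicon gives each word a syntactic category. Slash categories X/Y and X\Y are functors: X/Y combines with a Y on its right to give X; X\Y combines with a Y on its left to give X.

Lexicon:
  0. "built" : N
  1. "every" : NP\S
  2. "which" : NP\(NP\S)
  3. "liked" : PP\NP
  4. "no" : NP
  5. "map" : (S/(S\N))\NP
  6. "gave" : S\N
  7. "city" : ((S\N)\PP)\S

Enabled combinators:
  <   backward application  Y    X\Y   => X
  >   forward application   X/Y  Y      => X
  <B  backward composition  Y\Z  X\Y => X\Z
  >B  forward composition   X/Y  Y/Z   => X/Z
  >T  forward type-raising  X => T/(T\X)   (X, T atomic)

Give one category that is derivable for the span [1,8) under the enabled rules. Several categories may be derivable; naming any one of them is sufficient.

S\N

[0,8] S   <
  [0,1] "built" : N
  [1,8] S\N   <
    [1,4] PP   <
      [1,3] NP   <
        [1,2] "every" : NP\S
        [2,3] "which" : NP\(NP\S)
      [3,4] "liked" : PP\NP
    [4,8] (S\N)\PP   <
      [4,7] S   >
        [4,6] S/(S\N)   <
          [4,5] "no" : NP
          [5,6] "map" : (S/(S\N))\NP
        [6,7] "gave" : S\N
      [7,8] "city" : ((S\N)\PP)\S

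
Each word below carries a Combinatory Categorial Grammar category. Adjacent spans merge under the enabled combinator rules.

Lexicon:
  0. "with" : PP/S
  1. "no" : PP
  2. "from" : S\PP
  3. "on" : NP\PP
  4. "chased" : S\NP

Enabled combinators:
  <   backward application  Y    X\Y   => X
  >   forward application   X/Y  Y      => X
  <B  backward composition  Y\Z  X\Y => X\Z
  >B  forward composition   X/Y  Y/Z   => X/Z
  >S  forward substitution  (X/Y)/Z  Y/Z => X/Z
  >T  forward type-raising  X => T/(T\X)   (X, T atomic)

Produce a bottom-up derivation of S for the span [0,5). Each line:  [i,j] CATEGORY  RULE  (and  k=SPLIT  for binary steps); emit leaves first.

[0,1] PP/S  lex  "with"
[1,2] PP  lex  "no"
[2,3] S\PP  lex  "from"
[1,3] S  <  k=2
[0,3] PP  >  k=1
[3,4] NP\PP  lex  "on"
[4,5] S\NP  lex  "chased"
[3,5] S\PP  <B  k=4
[0,5] S  <  k=3

[0,5] S   <
  [0,3] PP   >
    [0,1] "with" : PP/S
    [1,3] S   <
      [1,2] "no" : PP
      [2,3] "from" : S\PP
  [3,5] S\PP   <B
    [3,4] "on" : NP\PP
    [4,5] "chased" : S\NP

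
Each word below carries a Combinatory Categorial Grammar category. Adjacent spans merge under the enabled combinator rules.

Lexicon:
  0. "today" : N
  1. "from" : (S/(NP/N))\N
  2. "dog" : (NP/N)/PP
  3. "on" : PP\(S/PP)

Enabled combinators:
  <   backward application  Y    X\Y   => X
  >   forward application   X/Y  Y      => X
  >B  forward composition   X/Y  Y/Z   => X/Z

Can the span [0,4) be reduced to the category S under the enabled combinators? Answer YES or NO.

N (S/(NP/N))\N (NP/N)/PP PP\(S/PP)
CKY chart[0,4] = {PP}; S ∉ chart

NO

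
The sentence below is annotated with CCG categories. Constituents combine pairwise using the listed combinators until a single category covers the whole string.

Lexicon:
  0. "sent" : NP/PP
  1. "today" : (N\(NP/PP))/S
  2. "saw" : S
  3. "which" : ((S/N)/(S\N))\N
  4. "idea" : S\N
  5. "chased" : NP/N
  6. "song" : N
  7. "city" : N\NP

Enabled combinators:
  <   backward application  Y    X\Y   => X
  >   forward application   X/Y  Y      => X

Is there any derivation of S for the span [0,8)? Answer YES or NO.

[0,8] S   >
  [0,5] S/N   >
    [0,4] (S/N)/(S\N)   <
      [0,3] N   <
        [0,1] "sent" : NP/PP
        [1,3] N\(NP/PP)   >
          [1,2] "today" : (N\(NP/PP))/S
          [2,3] "saw" : S
      [3,4] "which" : ((S/N)/(S\N))\N
    [4,5] "idea" : S\N
  [5,8] N   <
    [5,7] NP   >
      [5,6] "chased" : NP/N
      [6,7] "song" : N
    [7,8] "city" : N\NP

YES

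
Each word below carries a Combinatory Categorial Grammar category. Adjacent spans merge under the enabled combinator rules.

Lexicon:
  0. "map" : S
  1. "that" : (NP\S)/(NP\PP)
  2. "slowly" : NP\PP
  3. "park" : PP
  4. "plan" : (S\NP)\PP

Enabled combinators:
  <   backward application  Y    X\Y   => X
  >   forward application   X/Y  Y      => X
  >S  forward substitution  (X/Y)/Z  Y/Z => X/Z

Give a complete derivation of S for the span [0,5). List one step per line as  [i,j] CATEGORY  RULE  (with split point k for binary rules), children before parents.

[0,1] S  lex  "map"
[1,2] (NP\S)/(NP\PP)  lex  "that"
[2,3] NP\PP  lex  "slowly"
[1,3] NP\S  >  k=2
[0,3] NP  <  k=1
[3,4] PP  lex  "park"
[4,5] (S\NP)\PP  lex  "plan"
[3,5] S\NP  <  k=4
[0,5] S  <  k=3

[0,5] S   <
  [0,3] NP   <
    [0,1] "map" : S
    [1,3] NP\S   >
      [1,2] "that" : (NP\S)/(NP\PP)
      [2,3] "slowly" : NP\PP
  [3,5] S\NP   <
    [3,4] "park" : PP
    [4,5] "plan" : (S\NP)\PP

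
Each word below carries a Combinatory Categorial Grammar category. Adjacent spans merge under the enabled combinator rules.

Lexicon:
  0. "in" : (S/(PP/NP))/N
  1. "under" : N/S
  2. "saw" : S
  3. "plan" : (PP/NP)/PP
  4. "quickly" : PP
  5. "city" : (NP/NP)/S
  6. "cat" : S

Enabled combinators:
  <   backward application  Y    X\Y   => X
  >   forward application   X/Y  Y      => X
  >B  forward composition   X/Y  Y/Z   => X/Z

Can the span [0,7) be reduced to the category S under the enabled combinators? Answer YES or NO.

YES

[0,7] S   >
  [0,3] S/(PP/NP)   >
    [0,1] "in" : (S/(PP/NP))/N
    [1,3] N   >
      [1,2] "under" : N/S
      [2,3] "saw" : S
  [3,7] PP/NP   >B
    [3,5] PP/NP   >
      [3,4] "plan" : (PP/NP)/PP
      [4,5] "quickly" : PP
    [5,7] NP/NP   >
      [5,6] "city" : (NP/NP)/S
      [6,7] "cat" : S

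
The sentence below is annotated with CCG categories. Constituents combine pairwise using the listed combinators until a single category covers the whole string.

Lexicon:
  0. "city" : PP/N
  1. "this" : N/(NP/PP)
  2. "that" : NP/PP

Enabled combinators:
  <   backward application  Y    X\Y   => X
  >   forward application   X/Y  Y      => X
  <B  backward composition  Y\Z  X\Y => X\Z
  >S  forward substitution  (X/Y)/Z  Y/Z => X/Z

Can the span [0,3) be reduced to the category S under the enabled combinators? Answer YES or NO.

NO

PP/N N/(NP/PP) NP/PP
CKY chart[0,3] = {PP}; S ∉ chart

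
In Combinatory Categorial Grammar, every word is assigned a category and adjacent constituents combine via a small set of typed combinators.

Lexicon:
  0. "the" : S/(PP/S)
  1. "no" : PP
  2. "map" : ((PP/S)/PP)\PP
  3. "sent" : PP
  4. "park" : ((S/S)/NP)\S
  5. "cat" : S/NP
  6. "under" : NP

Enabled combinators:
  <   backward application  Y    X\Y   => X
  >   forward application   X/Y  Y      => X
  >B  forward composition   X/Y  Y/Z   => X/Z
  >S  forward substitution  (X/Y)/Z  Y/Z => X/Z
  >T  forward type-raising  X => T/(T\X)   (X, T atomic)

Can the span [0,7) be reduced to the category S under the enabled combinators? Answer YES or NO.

YES

[0,7] S   >
  [0,6] S/NP   >S
    [0,5] (S/S)/NP   <
      [0,4] S   >
        [0,1] "the" : S/(PP/S)
        [1,4] PP/S   >
          [1,3] (PP/S)/PP   <
            [1,2] "no" : PP
            [2,3] "map" : ((PP/S)/PP)\PP
          [3,4] "sent" : PP
      [4,5] "park" : ((S/S)/NP)\S
    [5,6] "cat" : S/NP
  [6,7] "under" : NP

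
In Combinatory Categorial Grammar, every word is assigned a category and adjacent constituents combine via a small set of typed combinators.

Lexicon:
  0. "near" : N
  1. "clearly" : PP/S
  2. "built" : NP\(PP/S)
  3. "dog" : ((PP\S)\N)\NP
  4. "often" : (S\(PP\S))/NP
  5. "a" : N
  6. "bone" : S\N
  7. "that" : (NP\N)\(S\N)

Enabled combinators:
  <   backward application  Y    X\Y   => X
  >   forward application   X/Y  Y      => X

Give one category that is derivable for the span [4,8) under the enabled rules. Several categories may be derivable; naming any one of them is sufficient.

S\(PP\S)

[0,8] S   <
  [0,4] PP\S   <
    [0,1] "near" : N
    [1,4] (PP\S)\N   <
      [1,3] NP   <
        [1,2] "clearly" : PP/S
        [2,3] "built" : NP\(PP/S)
      [3,4] "dog" : ((PP\S)\N)\NP
  [4,8] S\(PP\S)   >
    [4,5] "often" : (S\(PP\S))/NP
    [5,8] NP   <
      [5,6] "a" : N
      [6,8] NP\N   <
        [6,7] "bone" : S\N
        [7,8] "that" : (NP\N)\(S\N)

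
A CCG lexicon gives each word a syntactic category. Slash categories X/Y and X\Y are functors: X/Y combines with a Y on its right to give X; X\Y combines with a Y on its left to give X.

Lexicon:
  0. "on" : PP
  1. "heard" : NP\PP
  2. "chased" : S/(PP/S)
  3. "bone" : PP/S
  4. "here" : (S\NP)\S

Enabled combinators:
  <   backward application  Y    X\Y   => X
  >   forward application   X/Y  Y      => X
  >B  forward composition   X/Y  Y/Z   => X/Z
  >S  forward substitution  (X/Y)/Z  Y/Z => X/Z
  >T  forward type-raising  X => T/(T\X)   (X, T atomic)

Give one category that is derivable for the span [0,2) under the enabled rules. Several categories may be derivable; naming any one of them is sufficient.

NP

[0,5] S   <
  [0,2] NP   <
    [0,1] "on" : PP
    [1,2] "heard" : NP\PP
  [2,5] S\NP   <
    [2,4] S   >
      [2,3] "chased" : S/(PP/S)
      [3,4] "bone" : PP/S
    [4,5] "here" : (S\NP)\S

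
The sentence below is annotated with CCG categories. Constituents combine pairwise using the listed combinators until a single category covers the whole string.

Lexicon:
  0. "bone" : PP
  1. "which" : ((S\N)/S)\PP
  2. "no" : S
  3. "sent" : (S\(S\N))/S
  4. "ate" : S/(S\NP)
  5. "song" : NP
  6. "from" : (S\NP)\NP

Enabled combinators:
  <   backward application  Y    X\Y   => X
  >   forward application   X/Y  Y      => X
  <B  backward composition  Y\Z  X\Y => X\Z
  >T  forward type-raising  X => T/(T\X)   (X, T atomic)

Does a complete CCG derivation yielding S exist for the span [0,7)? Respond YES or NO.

YES

[0,7] S   <
  [0,3] S\N   >
    [0,2] (S\N)/S   <
      [0,1] "bone" : PP
      [1,2] "which" : ((S\N)/S)\PP
    [2,3] "no" : S
  [3,7] S\(S\N)   >
    [3,4] "sent" : (S\(S\N))/S
    [4,7] S   >
      [4,5] "ate" : S/(S\NP)
      [5,7] S\NP   <
        [5,6] "song" : NP
        [6,7] "from" : (S\NP)\NP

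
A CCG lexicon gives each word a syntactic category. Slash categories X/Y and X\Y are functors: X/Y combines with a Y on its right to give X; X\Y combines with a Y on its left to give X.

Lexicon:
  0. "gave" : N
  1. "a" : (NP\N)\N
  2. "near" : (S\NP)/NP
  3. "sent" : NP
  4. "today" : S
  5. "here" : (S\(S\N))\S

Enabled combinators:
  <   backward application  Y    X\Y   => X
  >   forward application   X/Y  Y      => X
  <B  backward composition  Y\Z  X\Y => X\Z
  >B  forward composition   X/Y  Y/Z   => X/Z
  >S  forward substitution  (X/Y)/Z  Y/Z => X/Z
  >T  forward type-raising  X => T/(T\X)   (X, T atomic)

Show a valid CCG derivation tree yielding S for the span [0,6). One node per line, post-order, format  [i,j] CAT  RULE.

[0,1] N  lex  "gave"
[1,2] (NP\N)\N  lex  "a"
[0,2] NP\N  <  k=1
[2,3] (S\NP)/NP  lex  "near"
[3,4] NP  lex  "sent"
[2,4] S\NP  >  k=3
[0,4] S\N  <B  k=2
[4,5] S  lex  "today"
[5,6] (S\(S\N))\S  lex  "here"
[4,6] S\(S\N)  <  k=5
[0,6] S  <  k=4

[0,6] S   <
  [0,4] S\N   <B
    [0,2] NP\N   <
      [0,1] "gave" : N
      [1,2] "a" : (NP\N)\N
    [2,4] S\NP   >
      [2,3] "near" : (S\NP)/NP
      [3,4] "sent" : NP
  [4,6] S\(S\N)   <
    [4,5] "today" : S
    [5,6] "here" : (S\(S\N))\S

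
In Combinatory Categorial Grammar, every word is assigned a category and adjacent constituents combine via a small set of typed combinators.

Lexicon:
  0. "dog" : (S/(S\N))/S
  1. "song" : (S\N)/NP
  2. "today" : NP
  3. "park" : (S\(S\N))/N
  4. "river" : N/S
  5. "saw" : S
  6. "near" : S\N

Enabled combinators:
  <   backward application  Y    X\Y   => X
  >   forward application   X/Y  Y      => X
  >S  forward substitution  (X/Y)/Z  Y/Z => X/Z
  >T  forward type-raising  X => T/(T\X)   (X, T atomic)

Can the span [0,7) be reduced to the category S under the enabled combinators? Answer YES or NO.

[0,7] S   >
  [0,6] S/(S\N)   >
    [0,1] "dog" : (S/(S\N))/S
    [1,6] S   <
      [1,3] S\N   >
        [1,2] "song" : (S\N)/NP
        [2,3] "today" : NP
      [3,6] S\(S\N)   >
        [3,4] "park" : (S\(S\N))/N
        [4,6] N   >
          [4,5] "river" : N/S
          [5,6] "saw" : S
  [6,7] "near" : S\N

YES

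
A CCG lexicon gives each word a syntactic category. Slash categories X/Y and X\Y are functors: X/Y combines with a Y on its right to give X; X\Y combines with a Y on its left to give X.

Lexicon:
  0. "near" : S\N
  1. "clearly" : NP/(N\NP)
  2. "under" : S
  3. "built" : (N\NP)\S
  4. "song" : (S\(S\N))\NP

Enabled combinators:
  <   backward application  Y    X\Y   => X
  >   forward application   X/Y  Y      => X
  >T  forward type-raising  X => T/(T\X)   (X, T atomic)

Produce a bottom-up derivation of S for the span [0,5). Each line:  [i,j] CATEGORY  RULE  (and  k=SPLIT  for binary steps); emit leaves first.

[0,5] S   <
  [0,1] "near" : S\N
  [1,5] S\(S\N)   <
    [1,4] NP   >
      [1,2] "clearly" : NP/(N\NP)
      [2,4] N\NP   <
        [2,3] "under" : S
        [3,4] "built" : (N\NP)\S
    [4,5] "song" : (S\(S\N))\NP

[0,1] S\N  lex  "near"
[1,2] NP/(N\NP)  lex  "clearly"
[2,3] S  lex  "under"
[3,4] (N\NP)\S  lex  "built"
[2,4] N\NP  <  k=3
[1,4] NP  >  k=2
[4,5] (S\(S\N))\NP  lex  "song"
[1,5] S\(S\N)  <  k=4
[0,5] S  <  k=1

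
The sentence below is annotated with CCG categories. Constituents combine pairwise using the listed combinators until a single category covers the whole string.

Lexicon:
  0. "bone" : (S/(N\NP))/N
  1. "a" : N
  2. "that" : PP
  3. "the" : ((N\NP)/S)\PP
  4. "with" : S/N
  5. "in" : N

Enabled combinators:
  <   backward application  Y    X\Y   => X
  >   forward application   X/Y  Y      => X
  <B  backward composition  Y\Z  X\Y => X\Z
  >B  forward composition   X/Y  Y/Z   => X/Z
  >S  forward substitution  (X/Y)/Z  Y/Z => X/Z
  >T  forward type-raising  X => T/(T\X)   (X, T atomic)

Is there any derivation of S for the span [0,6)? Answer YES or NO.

[0,6] S   >
  [0,2] S/(N\NP)   >
    [0,1] "bone" : (S/(N\NP))/N
    [1,2] "a" : N
  [2,6] N\NP   >
    [2,4] (N\NP)/S   <
      [2,3] "that" : PP
      [3,4] "the" : ((N\NP)/S)\PP
    [4,6] S   >
      [4,5] "with" : S/N
      [5,6] "in" : N

YES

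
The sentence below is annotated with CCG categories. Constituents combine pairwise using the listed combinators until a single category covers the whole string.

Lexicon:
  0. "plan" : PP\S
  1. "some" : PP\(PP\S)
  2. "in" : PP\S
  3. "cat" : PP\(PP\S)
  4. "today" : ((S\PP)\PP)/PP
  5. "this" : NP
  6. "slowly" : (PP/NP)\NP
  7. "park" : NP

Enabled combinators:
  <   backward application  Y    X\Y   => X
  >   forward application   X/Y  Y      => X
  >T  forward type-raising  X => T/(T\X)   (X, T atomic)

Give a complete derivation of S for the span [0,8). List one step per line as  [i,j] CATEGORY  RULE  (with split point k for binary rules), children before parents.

[0,8] S   <
  [0,2] PP   <
    [0,1] "plan" : PP\S
    [1,2] "some" : PP\(PP\S)
  [2,8] S\PP   <
    [2,4] PP   <
      [2,3] "in" : PP\S
      [3,4] "cat" : PP\(PP\S)
    [4,8] (S\PP)\PP   >
      [4,5] "today" : ((S\PP)\PP)/PP
      [5,8] PP   >
        [5,7] PP/NP   <
          [5,6] "this" : NP
          [6,7] "slowly" : (PP/NP)\NP
        [7,8] "park" : NP

[0,1] PP\S  lex  "plan"
[1,2] PP\(PP\S)  lex  "some"
[0,2] PP  <  k=1
[2,3] PP\S  lex  "in"
[3,4] PP\(PP\S)  lex  "cat"
[2,4] PP  <  k=3
[4,5] ((S\PP)\PP)/PP  lex  "today"
[5,6] NP  lex  "this"
[6,7] (PP/NP)\NP  lex  "slowly"
[5,7] PP/NP  <  k=6
[7,8] NP  lex  "park"
[5,8] PP  >  k=7
[4,8] (S\PP)\PP  >  k=5
[2,8] S\PP  <  k=4
[0,8] S  <  k=2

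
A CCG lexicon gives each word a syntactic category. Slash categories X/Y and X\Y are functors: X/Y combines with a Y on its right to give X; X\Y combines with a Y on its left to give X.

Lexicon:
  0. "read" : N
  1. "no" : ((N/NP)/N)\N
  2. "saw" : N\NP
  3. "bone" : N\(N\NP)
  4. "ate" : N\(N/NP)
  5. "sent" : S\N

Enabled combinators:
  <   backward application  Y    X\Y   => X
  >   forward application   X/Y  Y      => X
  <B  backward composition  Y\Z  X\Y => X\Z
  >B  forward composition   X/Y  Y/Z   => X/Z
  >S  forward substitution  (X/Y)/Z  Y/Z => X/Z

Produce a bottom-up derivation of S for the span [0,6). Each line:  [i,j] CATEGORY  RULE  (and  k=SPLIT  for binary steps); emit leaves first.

[0,1] N  lex  "read"
[1,2] ((N/NP)/N)\N  lex  "no"
[0,2] (N/NP)/N  <  k=1
[2,3] N\NP  lex  "saw"
[3,4] N\(N\NP)  lex  "bone"
[2,4] N  <  k=3
[0,4] N/NP  >  k=2
[4,5] N\(N/NP)  lex  "ate"
[0,5] N  <  k=4
[5,6] S\N  lex  "sent"
[0,6] S  <  k=5

[0,6] S   <
  [0,5] N   <
    [0,4] N/NP   >
      [0,2] (N/NP)/N   <
        [0,1] "read" : N
        [1,2] "no" : ((N/NP)/N)\N
      [2,4] N   <
        [2,3] "saw" : N\NP
        [3,4] "bone" : N\(N\NP)
    [4,5] "ate" : N\(N/NP)
  [5,6] "sent" : S\N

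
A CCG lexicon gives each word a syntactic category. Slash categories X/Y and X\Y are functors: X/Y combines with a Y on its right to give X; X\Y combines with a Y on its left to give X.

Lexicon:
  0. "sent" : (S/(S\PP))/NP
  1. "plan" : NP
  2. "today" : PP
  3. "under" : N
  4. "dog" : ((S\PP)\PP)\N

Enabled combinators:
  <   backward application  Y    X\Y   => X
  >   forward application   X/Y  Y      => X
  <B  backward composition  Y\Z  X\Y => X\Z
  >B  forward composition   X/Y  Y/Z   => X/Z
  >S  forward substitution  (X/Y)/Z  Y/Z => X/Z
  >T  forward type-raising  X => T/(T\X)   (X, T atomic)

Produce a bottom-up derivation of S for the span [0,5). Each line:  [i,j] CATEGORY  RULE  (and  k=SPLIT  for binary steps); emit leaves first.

[0,1] (S/(S\PP))/NP  lex  "sent"
[1,2] NP  lex  "plan"
[0,2] S/(S\PP)  >  k=1
[2,3] PP  lex  "today"
[3,4] N  lex  "under"
[4,5] ((S\PP)\PP)\N  lex  "dog"
[3,5] (S\PP)\PP  <  k=4
[2,5] S\PP  <  k=3
[0,5] S  >  k=2

[0,5] S   >
  [0,2] S/(S\PP)   >
    [0,1] "sent" : (S/(S\PP))/NP
    [1,2] "plan" : NP
  [2,5] S\PP   <
    [2,3] "today" : PP
    [3,5] (S\PP)\PP   <
      [3,4] "under" : N
      [4,5] "dog" : ((S\PP)\PP)\N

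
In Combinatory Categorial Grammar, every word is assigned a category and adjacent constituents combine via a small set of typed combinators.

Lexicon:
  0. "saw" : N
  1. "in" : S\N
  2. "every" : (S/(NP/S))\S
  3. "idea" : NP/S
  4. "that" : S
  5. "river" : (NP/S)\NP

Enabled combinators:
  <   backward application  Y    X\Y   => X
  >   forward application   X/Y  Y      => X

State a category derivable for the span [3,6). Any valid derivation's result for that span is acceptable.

NP/S

[0,6] S   >
  [0,3] S/(NP/S)   <
    [0,2] S   <
      [0,1] "saw" : N
      [1,2] "in" : S\N
    [2,3] "every" : (S/(NP/S))\S
  [3,6] NP/S   <
    [3,5] NP   >
      [3,4] "idea" : NP/S
      [4,5] "that" : S
    [5,6] "river" : (NP/S)\NP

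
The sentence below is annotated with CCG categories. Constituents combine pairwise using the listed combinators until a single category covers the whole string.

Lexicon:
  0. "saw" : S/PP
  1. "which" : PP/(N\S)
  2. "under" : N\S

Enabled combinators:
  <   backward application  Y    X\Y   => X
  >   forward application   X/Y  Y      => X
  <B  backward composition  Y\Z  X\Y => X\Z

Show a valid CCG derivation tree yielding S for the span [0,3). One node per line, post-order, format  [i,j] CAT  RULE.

[0,3] S   >
  [0,1] "saw" : S/PP
  [1,3] PP   >
    [1,2] "which" : PP/(N\S)
    [2,3] "under" : N\S

[0,1] S/PP  lex  "saw"
[1,2] PP/(N\S)  lex  "which"
[2,3] N\S  lex  "under"
[1,3] PP  >  k=2
[0,3] S  >  k=1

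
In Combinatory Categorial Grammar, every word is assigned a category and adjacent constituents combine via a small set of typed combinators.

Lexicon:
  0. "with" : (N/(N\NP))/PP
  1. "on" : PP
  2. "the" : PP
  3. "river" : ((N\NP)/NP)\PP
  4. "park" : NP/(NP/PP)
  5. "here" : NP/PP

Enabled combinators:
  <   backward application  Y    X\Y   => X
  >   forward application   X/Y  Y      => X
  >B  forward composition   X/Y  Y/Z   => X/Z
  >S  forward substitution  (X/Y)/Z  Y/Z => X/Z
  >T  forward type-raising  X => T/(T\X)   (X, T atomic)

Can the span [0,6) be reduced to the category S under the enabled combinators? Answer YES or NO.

(N/(N\NP))/PP PP PP ((N\NP)/NP)\PP NP/(NP/PP) NP/PP
CKY chart[0,6] = {N, N/(NP\NP), N/(N\N), NP/(NP\N), PP/(PP\N), S/(S\N)}; S ∉ chart

NO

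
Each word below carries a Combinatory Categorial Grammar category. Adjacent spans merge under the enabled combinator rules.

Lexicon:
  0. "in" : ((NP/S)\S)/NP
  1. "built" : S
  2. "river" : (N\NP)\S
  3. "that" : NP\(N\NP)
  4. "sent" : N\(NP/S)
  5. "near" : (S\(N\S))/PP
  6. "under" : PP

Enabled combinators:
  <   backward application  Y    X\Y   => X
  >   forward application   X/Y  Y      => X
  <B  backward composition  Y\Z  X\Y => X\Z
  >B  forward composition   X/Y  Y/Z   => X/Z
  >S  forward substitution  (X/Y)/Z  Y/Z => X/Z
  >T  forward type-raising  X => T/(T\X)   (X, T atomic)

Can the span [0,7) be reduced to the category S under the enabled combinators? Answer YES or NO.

[0,7] S   <
  [0,5] N\S   <B
    [0,4] (NP/S)\S   >
      [0,1] "in" : ((NP/S)\S)/NP
      [1,4] NP   >
        [1,2] NP/(NP\S)   >T
          [1,2] "built" : S
        [2,4] NP\S   <B
          [2,3] "river" : (N\NP)\S
          [3,4] "that" : NP\(N\NP)
    [4,5] "sent" : N\(NP/S)
  [5,7] S\(N\S)   >
    [5,6] "near" : (S\(N\S))/PP
    [6,7] "under" : PP

YES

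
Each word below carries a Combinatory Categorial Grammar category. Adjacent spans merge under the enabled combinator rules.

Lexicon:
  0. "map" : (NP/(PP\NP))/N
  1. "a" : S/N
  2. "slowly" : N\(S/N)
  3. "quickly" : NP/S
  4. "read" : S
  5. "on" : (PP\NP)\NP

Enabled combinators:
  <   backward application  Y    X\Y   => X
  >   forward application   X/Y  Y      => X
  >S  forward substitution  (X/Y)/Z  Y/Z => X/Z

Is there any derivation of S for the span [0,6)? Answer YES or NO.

(NP/(PP\NP))/N S/N N\(S/N) NP/S S (PP\NP)\NP
CKY chart[0,6] = {NP}; S ∉ chart

NO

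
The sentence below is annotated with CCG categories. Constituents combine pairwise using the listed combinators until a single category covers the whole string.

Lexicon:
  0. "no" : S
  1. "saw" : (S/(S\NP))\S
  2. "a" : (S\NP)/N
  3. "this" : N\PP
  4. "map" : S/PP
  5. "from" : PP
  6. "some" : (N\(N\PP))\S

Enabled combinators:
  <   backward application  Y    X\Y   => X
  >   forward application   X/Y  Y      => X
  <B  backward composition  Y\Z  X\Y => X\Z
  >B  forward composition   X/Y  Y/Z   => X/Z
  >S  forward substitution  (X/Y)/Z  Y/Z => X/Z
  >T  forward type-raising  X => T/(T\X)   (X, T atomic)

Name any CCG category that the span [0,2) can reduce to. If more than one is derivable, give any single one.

S/(S\NP)

[0,7] S   >
  [0,2] S/(S\NP)   <
    [0,1] "no" : S
    [1,2] "saw" : (S/(S\NP))\S
  [2,7] S\NP   >
    [2,3] "a" : (S\NP)/N
    [3,7] N   <
      [3,4] "this" : N\PP
      [4,7] N\(N\PP)   <
        [4,6] S   >
          [4,5] "map" : S/PP
          [5,6] "from" : PP
        [6,7] "some" : (N\(N\PP))\S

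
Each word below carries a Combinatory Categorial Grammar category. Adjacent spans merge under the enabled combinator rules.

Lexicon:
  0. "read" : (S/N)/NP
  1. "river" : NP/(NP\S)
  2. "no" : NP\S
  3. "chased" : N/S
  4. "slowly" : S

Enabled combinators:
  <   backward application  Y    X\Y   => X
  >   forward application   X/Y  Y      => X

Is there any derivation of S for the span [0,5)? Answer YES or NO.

YES

[0,5] S   >
  [0,3] S/N   >
    [0,1] "read" : (S/N)/NP
    [1,3] NP   >
      [1,2] "river" : NP/(NP\S)
      [2,3] "no" : NP\S
  [3,5] N   >
    [3,4] "chased" : N/S
    [4,5] "slowly" : S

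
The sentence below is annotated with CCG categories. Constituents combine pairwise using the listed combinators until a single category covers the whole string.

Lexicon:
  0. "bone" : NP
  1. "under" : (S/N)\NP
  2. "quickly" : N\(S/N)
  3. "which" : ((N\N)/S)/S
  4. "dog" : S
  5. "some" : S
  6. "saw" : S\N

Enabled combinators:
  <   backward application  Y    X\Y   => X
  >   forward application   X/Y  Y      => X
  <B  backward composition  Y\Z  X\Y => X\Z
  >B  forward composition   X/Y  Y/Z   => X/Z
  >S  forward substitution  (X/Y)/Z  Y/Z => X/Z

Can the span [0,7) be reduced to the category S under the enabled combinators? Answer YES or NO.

YES

[0,7] S   <
  [0,3] N   <
    [0,2] S/N   <
      [0,1] "bone" : NP
      [1,2] "under" : (S/N)\NP
    [2,3] "quickly" : N\(S/N)
  [3,7] S\N   <B
    [3,6] N\N   >
      [3,5] (N\N)/S   >
        [3,4] "which" : ((N\N)/S)/S
        [4,5] "dog" : S
      [5,6] "some" : S
    [6,7] "saw" : S\N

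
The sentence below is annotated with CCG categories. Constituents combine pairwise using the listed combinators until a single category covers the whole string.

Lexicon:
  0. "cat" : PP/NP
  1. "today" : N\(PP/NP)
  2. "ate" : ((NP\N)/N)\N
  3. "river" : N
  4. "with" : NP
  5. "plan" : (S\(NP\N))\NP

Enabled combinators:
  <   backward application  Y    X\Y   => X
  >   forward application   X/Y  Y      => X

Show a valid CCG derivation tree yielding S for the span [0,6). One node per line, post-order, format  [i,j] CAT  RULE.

[0,6] S   <
  [0,4] NP\N   >
    [0,3] (NP\N)/N   <
      [0,2] N   <
        [0,1] "cat" : PP/NP
        [1,2] "today" : N\(PP/NP)
      [2,3] "ate" : ((NP\N)/N)\N
    [3,4] "river" : N
  [4,6] S\(NP\N)   <
    [4,5] "with" : NP
    [5,6] "plan" : (S\(NP\N))\NP

[0,1] PP/NP  lex  "cat"
[1,2] N\(PP/NP)  lex  "today"
[0,2] N  <  k=1
[2,3] ((NP\N)/N)\N  lex  "ate"
[0,3] (NP\N)/N  <  k=2
[3,4] N  lex  "river"
[0,4] NP\N  >  k=3
[4,5] NP  lex  "with"
[5,6] (S\(NP\N))\NP  lex  "plan"
[4,6] S\(NP\N)  <  k=5
[0,6] S  <  k=4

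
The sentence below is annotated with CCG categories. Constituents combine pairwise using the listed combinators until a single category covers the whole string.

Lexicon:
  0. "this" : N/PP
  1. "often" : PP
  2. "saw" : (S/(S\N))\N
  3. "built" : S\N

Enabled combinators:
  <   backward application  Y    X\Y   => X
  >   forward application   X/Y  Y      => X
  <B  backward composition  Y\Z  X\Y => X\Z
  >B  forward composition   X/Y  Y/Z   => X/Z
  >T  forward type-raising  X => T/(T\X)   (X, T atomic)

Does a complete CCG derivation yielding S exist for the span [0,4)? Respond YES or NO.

[0,4] S   >
  [0,3] S/(S\N)   <
    [0,2] N   >
      [0,1] "this" : N/PP
      [1,2] "often" : PP
    [2,3] "saw" : (S/(S\N))\N
  [3,4] "built" : S\N

YES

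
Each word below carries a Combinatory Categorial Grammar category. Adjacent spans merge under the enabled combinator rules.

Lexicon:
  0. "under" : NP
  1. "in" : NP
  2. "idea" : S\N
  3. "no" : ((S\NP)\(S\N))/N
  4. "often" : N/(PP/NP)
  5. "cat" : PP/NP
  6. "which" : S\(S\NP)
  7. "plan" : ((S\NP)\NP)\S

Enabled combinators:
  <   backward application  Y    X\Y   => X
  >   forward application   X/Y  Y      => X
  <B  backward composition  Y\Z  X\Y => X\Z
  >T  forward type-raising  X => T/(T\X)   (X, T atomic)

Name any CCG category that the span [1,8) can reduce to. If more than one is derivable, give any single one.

[0,8] S   <
  [0,1] "under" : NP
  [1,8] S\NP   <
    [1,2] "in" : NP
    [2,8] (S\NP)\NP   <
      [2,7] S   <
        [2,6] S\NP   <
          [2,3] "idea" : S\N
          [3,6] (S\NP)\(S\N)   >
            [3,4] "no" : ((S\NP)\(S\N))/N
            [4,6] N   >
              [4,5] "often" : N/(PP/NP)
              [5,6] "cat" : PP/NP
        [6,7] "which" : S\(S\NP)
      [7,8] "plan" : ((S\NP)\NP)\S

S\NP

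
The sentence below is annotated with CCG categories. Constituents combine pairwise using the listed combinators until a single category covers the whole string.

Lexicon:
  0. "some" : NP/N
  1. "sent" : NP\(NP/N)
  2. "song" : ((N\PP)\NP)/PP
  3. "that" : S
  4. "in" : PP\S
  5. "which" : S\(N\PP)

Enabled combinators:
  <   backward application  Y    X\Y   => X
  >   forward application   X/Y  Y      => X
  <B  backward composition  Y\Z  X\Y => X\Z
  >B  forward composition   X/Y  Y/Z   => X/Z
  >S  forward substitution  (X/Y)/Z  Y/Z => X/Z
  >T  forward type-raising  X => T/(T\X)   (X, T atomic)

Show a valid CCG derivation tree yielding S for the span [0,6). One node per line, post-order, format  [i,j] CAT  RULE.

[0,1] NP/N  lex  "some"
[1,2] NP\(NP/N)  lex  "sent"
[0,2] NP  <  k=1
[2,3] ((N\PP)\NP)/PP  lex  "song"
[3,4] S  lex  "that"
[4,5] PP\S  lex  "in"
[3,5] PP  <  k=4
[2,5] (N\PP)\NP  >  k=3
[5,6] S\(N\PP)  lex  "which"
[2,6] S\NP  <B  k=5
[0,6] S  <  k=2

[0,6] S   <
  [0,2] NP   <
    [0,1] "some" : NP/N
    [1,2] "sent" : NP\(NP/N)
  [2,6] S\NP   <B
    [2,5] (N\PP)\NP   >
      [2,3] "song" : ((N\PP)\NP)/PP
      [3,5] PP   <
        [3,4] "that" : S
        [4,5] "in" : PP\S
    [5,6] "which" : S\(N\PP)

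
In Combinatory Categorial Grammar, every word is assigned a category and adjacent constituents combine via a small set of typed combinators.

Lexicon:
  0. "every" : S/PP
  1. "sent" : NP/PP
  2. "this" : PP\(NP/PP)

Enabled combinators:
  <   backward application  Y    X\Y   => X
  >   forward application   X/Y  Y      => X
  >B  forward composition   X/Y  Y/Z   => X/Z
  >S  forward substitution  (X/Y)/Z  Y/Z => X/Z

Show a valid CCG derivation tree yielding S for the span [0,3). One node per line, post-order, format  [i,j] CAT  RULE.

[0,3] S   >
  [0,1] "every" : S/PP
  [1,3] PP   <
    [1,2] "sent" : NP/PP
    [2,3] "this" : PP\(NP/PP)

[0,1] S/PP  lex  "every"
[1,2] NP/PP  lex  "sent"
[2,3] PP\(NP/PP)  lex  "this"
[1,3] PP  <  k=2
[0,3] S  >  k=1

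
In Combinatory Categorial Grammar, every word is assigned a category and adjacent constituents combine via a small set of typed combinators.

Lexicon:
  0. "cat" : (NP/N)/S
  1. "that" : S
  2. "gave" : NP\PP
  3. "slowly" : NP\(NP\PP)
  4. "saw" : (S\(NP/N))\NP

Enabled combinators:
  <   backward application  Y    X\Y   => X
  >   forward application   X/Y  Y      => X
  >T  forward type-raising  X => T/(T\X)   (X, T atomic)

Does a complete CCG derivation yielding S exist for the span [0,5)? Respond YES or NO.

[0,5] S   <
  [0,2] NP/N   >
    [0,1] "cat" : (NP/N)/S
    [1,2] "that" : S
  [2,5] S\(NP/N)   <
    [2,4] NP   <
      [2,3] "gave" : NP\PP
      [3,4] "slowly" : NP\(NP\PP)
    [4,5] "saw" : (S\(NP/N))\NP

YES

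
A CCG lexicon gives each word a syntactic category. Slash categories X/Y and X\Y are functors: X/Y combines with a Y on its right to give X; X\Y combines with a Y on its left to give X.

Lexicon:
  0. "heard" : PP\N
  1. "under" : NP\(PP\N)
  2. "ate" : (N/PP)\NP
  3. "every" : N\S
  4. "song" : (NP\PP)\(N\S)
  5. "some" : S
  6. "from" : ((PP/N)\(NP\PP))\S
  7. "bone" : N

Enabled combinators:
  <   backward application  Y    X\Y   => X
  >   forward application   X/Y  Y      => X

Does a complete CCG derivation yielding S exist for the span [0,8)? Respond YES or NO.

NO

PP\N NP\(PP\N) (N/PP)\NP N\S (NP\PP)\(N\S) S ((PP/N)\(NP\PP))\S N
CKY chart[0,8] = {N}; S ∉ chart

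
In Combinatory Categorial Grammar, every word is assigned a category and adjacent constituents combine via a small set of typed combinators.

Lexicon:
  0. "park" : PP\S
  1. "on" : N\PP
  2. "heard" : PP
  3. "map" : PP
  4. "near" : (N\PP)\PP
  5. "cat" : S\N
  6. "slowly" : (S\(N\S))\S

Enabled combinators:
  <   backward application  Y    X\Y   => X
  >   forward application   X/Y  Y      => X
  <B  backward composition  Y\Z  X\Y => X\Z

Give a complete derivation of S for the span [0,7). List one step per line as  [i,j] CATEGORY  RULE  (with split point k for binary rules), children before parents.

[0,7] S   <
  [0,2] N\S   <B
    [0,1] "park" : PP\S
    [1,2] "on" : N\PP
  [2,7] S\(N\S)   <
    [2,6] S   <
      [2,5] N   <
        [2,3] "heard" : PP
        [3,5] N\PP   <
          [3,4] "map" : PP
          [4,5] "near" : (N\PP)\PP
      [5,6] "cat" : S\N
    [6,7] "slowly" : (S\(N\S))\S

[0,1] PP\S  lex  "park"
[1,2] N\PP  lex  "on"
[0,2] N\S  <B  k=1
[2,3] PP  lex  "heard"
[3,4] PP  lex  "map"
[4,5] (N\PP)\PP  lex  "near"
[3,5] N\PP  <  k=4
[2,5] N  <  k=3
[5,6] S\N  lex  "cat"
[2,6] S  <  k=5
[6,7] (S\(N\S))\S  lex  "slowly"
[2,7] S\(N\S)  <  k=6
[0,7] S  <  k=2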